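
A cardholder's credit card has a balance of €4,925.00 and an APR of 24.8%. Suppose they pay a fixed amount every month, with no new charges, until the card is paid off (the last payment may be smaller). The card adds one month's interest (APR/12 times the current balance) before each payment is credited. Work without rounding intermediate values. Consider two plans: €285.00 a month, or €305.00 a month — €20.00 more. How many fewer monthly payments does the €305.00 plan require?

Monthly rate r = 24.8%/12 = 2.06667% = 0.0206667.
At €285.00/mo: n = ⌈−ln(1 − rB₀/P)/ln(1+r)⌉ = 22 payments (last €171.28); total interest = total paid − €4,925.00 = €1,231.28.
At €305.00/mo: 20 payments (last €259.46); total interest €1,129.46.
Payments saved = 22 − 20 = 2.

2 fewer payments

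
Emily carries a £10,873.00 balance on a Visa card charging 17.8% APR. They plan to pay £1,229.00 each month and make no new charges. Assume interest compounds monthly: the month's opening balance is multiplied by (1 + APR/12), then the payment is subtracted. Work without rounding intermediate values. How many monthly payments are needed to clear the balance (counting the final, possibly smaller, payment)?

10 months

Monthly rate r = 17.8%/12 = 1.48333% = 0.0148333.
Recurrence: B ← B·(1+r) − £1,229.00.
Month 1: interest £161.28; balance after payment £9,805.28.
Month 2: interest £145.45; balance after payment £8,721.73.
Closed form: n = −ln(1 − rB₀/P)/ln(1+r) = −ln(0.86877)/ln(1.01483) ≈ 9.554, so the balance reaches zero during payment 10.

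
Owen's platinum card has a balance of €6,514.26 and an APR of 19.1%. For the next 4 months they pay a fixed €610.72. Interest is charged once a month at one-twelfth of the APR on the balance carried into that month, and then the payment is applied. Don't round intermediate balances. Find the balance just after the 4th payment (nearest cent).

€4,437.18

Monthly rate r = 19.1%/12 = 1.59167% = 0.0159167.
Each month: B ← B·(1+r) − €610.72.
Month 1: interest €103.69; balance after payment €6,007.23.
Month 2: interest €95.62; balance after payment €5,492.12.
Month 3: interest €87.42; balance after payment €4,968.82.
Month 4: interest €79.09; balance after payment €4,437.18.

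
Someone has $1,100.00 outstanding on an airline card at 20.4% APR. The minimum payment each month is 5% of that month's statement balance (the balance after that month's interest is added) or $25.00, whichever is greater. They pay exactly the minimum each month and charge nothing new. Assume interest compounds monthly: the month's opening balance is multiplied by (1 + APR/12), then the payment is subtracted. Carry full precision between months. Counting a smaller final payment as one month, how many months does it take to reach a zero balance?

Monthly rate r = 20.4%/12 = 1.7% = 0.017.
While 5% of the post-interest balance exceeds $25.00, each month B ← (B·(1+r))·(1 − 0.05), i.e. B shrinks by the factor (1+r)·0.95 = 0.96615.
This holds for months 1–24. Entering month 25 the balance is $481.35; 5% of the post-interest balance is now below $25.00, so the flat $25.00 minimum applies from here.
From month 25 a fixed $25.00 at rate r clears $481.35 in 24 more payments. Total: 24 + 24 = 48 months.

48 months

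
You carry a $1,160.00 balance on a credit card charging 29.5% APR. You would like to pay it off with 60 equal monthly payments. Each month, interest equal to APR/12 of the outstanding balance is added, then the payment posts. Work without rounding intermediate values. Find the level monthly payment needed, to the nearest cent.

$37.17

Monthly rate r = 29.5%/12 = 2.45833% = 0.0245833.
Level-payment amortization: P = B₀·r / (1 − (1+r)^(−n)) = 1160.00·0.0245833 / (1 − 1.02458^(−60)).
Denominator 1 − (1+r)^(−60) = 0.767103598.
P = 28.5167 / 0.767103598 ≈ 37.17.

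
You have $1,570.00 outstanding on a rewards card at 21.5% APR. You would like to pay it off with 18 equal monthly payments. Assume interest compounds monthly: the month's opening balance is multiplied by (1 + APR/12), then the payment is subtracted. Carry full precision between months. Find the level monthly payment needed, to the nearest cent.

$102.81

Monthly rate r = 21.5%/12 = 1.79167% = 0.0179167.
Level-payment amortization: P = B₀·r / (1 − (1+r)^(−n)) = 1570.00·0.0179167 / (1 − 1.01792^(−18)).
Denominator 1 − (1+r)^(−18) = 0.273593126.
P = 28.1292 / 0.273593126 ≈ 102.81.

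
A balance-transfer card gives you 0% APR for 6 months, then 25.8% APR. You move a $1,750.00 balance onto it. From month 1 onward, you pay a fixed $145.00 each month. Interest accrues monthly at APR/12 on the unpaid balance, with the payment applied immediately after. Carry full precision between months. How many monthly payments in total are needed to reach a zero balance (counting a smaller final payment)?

Promo months 1–6 at r₀ = 0%/12 = 0; months 7+ at r₁ = 25.8%/12 = 0.0215.
After month 6 (no interest yet): B = $1,750.00 − 6·$145.00 = $880.00.
Then at r₁ with $145.00/mo: n₂ = −ln(1 − r₁·B/P)/ln(1+r₁) ≈ 6.57 → 7 more payments.

13 payments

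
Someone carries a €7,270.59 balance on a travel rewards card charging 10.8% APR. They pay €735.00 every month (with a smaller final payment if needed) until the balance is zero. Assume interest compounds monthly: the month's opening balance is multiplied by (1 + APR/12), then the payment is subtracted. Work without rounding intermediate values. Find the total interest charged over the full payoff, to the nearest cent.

Monthly rate r = 10.8%/12 = 0.9% = 0.009.
Payoff takes n = ⌈−ln(1 − rB₀/P)/ln(1+r)⌉ = ⌈10.407⌉ = 11 payments; the last is €299.83.
Total paid = 10·€735.00 + €299.83 = €7,649.83.
Total interest = total paid − principal = €7,649.83 − €7,270.59 = €379.24.

€379.24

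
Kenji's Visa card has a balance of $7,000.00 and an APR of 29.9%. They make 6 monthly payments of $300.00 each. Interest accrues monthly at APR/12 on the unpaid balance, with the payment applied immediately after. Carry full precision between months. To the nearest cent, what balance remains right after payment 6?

$6,197.97

Monthly rate r = 29.9%/12 = 2.49167% = 0.0249167.
Each month: B ← B·(1+r) − $300.00.
Month 1: interest $174.42; balance after payment $6,874.42.
Month 2: interest $171.29; balance after payment $6,745.70.
Month 3: interest $168.08; balance after payment $6,613.78.
Month 4: interest $164.79; balance after payment $6,478.58.
Month 5: interest $161.42; balance after payment $6,340.00.
Month 6: interest $157.97; balance after payment $6,197.97.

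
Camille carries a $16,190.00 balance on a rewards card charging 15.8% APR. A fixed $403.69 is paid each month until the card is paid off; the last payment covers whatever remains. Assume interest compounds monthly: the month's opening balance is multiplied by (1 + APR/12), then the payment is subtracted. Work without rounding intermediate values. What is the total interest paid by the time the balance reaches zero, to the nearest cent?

$6,983.89

Monthly rate r = 15.8%/12 = 1.31667% = 0.0131667.
Payoff takes n = ⌈−ln(1 − rB₀/P)/ln(1+r)⌉ = ⌈57.404⌉ = 58 payments; the last is $163.56.
Total paid = 57·$403.69 + $163.56 = $23,173.89.
Total interest = total paid − principal = $23,173.89 − $16,190.00 = $6,983.89.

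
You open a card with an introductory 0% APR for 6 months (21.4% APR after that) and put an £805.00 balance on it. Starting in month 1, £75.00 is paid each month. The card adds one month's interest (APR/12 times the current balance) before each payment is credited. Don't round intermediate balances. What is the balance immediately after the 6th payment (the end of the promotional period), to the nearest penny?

Promo months 1–6 at r₀ = 0%/12 = 0; months 7+ at r₁ = 21.4%/12 = 0.0178333.
After month 6 (no interest yet): B = £805.00 − 6·£75.00 = £355.00.

£355.00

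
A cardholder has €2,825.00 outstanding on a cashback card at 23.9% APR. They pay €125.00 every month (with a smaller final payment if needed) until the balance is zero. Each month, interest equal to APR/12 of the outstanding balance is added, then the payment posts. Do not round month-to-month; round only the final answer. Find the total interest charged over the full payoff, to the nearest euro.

€966

Monthly rate r = 23.9%/12 = 1.99167% = 0.0199167.
Payoff takes n = ⌈−ln(1 − rB₀/P)/ln(1+r)⌉ = ⌈30.326⌉ = 31 payments; the last is €40.97.
Total paid = 30·€125.00 + €40.97 = €3,790.97.
Total interest = total paid − principal = €3,790.97 − €2,825.00 = €965.97.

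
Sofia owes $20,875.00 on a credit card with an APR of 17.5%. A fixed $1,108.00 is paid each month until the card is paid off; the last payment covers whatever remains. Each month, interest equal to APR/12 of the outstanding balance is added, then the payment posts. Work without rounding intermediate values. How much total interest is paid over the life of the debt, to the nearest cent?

Monthly rate r = 17.5%/12 = 1.45833% = 0.0145833.
Payoff takes n = ⌈−ln(1 − rB₀/P)/ln(1+r)⌉ = ⌈22.188⌉ = 23 payments; the last is $209.96.
Total paid = 22·$1,108.00 + $209.96 = $24,585.96.
Total interest = total paid − principal = $24,585.96 − $20,875.00 = $3,710.96.

$3,710.96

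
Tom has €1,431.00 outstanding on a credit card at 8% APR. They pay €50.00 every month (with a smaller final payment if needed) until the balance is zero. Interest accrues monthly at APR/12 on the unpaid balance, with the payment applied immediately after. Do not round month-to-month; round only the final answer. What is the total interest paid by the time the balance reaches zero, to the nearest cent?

€162.13

Monthly rate r = 8%/12 = 0.666667% = 0.00666667.
Payoff takes n = ⌈−ln(1 − rB₀/P)/ln(1+r)⌉ = ⌈31.862⌉ = 32 payments; the last is €43.13.
Total paid = 31·€50.00 + €43.13 = €1,593.13.
Total interest = total paid − principal = €1,593.13 − €1,431.00 = €162.13.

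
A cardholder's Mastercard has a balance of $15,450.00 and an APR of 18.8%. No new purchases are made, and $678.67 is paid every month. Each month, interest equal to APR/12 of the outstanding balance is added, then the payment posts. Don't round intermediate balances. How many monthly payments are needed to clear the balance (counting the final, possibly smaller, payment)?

29 payments

Monthly rate r = 18.8%/12 = 1.56667% = 0.0156667.
Recurrence: B ← B·(1+r) − $678.67.
Month 1: interest $242.05; balance after payment $15,013.38.
Month 2: interest $235.21; balance after payment $14,569.92.
Closed form: n = −ln(1 − rB₀/P)/ln(1+r) = −ln(0.64335)/ln(1.01567) ≈ 28.373, so the balance reaches zero during payment 29.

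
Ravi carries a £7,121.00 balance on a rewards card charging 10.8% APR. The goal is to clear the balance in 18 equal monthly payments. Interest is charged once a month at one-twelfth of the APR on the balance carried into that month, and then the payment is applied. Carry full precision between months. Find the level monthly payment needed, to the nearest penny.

Monthly rate r = 10.8%/12 = 0.9% = 0.009.
Level-payment amortization: P = B₀·r / (1 − (1+r)^(−n)) = 7121.00·0.009 / (1 − 1.009^(−18)).
Denominator 1 − (1+r)^(−18) = 0.148942295.
P = 64.089 / 0.148942295 ≈ 430.29.

£430.29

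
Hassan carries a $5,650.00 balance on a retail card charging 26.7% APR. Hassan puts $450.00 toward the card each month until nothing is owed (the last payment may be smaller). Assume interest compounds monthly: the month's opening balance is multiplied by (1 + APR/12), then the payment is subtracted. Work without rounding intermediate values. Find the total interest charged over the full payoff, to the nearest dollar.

$1,050

Monthly rate r = 26.7%/12 = 2.225% = 0.02225.
Payoff takes n = ⌈−ln(1 − rB₀/P)/ln(1+r)⌉ = ⌈14.888⌉ = 15 payments; the last is $399.90.
Total paid = 14·$450.00 + $399.90 = $6,699.90.
Total interest = total paid − principal = $6,699.90 − $5,650.00 = $1,049.90.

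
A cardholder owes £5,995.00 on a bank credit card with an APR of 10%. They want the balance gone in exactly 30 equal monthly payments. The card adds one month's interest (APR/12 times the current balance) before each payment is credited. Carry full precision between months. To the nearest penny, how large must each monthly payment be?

£226.68

Monthly rate r = 10%/12 = 0.833333% = 0.00833333.
Level-payment amortization: P = B₀·r / (1 − (1+r)^(−n)) = 5995.00·0.00833333 / (1 − 1.00833^(−30)).
Denominator 1 − (1+r)^(−30) = 0.220392027.
P = 49.9583 / 0.220392027 ≈ 226.68.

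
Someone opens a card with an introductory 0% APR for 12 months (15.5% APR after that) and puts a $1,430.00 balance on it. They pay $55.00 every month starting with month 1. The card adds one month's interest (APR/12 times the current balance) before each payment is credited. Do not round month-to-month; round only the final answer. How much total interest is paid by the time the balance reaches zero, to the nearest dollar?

$85

Promo months 1–12 at r₀ = 0%/12 = 0; months 13+ at r₁ = 15.5%/12 = 0.0129167.
After month 12 (no interest yet): B = $1,430.00 − 12·$55.00 = $770.00.
Then at r₁ with $55.00/mo: n₂ = −ln(1 − r₁·B/P)/ln(1+r₁) ≈ 15.54 → 16 more payments.
Total paid = 27·$55.00 + $29.91 = $1,514.91; interest = $1,514.91 − $1,430.00 = $84.91.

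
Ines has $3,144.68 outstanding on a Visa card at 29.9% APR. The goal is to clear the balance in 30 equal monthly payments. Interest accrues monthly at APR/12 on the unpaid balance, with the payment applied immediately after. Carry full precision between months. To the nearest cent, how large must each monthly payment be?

$150.08

Monthly rate r = 29.9%/12 = 2.49167% = 0.0249167.
Level-payment amortization: P = B₀·r / (1 − (1+r)^(−n)) = 3144.68·0.0249167 / (1 − 1.02492^(−30)).
Denominator 1 − (1+r)^(−30) = 0.522093061.
P = 78.3549 / 0.522093061 ≈ 150.08.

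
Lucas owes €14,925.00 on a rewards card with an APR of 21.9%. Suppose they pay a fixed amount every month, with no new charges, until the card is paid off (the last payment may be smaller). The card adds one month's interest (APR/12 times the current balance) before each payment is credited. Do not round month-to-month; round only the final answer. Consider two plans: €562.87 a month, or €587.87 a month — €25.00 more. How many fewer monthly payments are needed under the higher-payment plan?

Monthly rate r = 21.9%/12 = 1.825% = 0.01825.
At €562.87/mo: n = ⌈−ln(1 − rB₀/P)/ln(1+r)⌉ = 37 payments (last €325.14); total interest = total paid − €14,925.00 = €5,663.46.
At €587.87/mo: 35 payments (last €244.33); total interest €5,306.91.
Payments saved = 37 − 35 = 2.

2 fewer payments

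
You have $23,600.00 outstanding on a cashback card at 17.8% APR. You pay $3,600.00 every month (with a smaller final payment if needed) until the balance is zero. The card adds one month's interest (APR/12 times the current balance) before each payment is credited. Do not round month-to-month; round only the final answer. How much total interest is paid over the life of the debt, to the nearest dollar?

$1,413

Monthly rate r = 17.8%/12 = 1.48333% = 0.0148333.
Payoff takes n = ⌈−ln(1 − rB₀/P)/ln(1+r)⌉ = ⌈6.948⌉ = 7 payments; the last is $3,412.71.
Total paid = 6·$3,600.00 + $3,412.71 = $25,012.71.
Total interest = total paid − principal = $25,012.71 − $23,600.00 = $1,412.71.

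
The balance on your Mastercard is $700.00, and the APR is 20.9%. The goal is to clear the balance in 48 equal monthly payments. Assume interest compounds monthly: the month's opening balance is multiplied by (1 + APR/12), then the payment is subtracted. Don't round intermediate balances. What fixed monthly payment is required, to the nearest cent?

$21.64

Monthly rate r = 20.9%/12 = 1.74167% = 0.0174167.
Level-payment amortization: P = B₀·r / (1 − (1+r)^(−n)) = 700.00·0.0174167 / (1 − 1.01742^(−48)).
Denominator 1 − (1+r)^(−48) = 0.56342857.
P = 12.1917 / 0.56342857 ≈ 21.64.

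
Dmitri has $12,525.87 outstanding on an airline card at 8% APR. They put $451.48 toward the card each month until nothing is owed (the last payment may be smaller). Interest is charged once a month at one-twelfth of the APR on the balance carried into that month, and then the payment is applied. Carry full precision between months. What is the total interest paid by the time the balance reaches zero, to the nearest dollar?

Monthly rate r = 8%/12 = 0.666667% = 0.00666667.
Payoff takes n = ⌈−ln(1 − rB₀/P)/ln(1+r)⌉ = ⌈30.780⌉ = 31 payments; the last is $352.36.
Total paid = 30·$451.48 + $352.36 = $13,896.76.
Total interest = total paid − principal = $13,896.76 − $12,525.87 = $1,370.89.

$1,371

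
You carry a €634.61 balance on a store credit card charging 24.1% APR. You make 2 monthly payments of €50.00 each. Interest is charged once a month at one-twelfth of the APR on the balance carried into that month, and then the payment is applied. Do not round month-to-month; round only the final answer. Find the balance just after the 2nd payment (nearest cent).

€559.35

Monthly rate r = 24.1%/12 = 2.00833% = 0.0200833.
Each month: B ← B·(1+r) − €50.00.
Month 1: interest €12.75; balance after payment €597.36.
Month 2: interest €12.00; balance after payment €559.35.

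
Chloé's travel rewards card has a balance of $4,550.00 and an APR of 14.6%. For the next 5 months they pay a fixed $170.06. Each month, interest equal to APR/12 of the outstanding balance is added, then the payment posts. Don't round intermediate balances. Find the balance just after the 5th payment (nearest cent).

$3,962.37

Monthly rate r = 14.6%/12 = 1.21667% = 0.0121667.
Each month: B ← B·(1+r) − $170.06.
Month 1: interest $55.36; balance after payment $4,435.30.
Month 2: interest $53.96; balance after payment $4,319.20.
Month 3: interest $52.55; balance after payment $4,201.69.
Month 4: interest $51.12; balance after payment $4,082.75.
Month 5: interest $49.67; balance after payment $3,962.37.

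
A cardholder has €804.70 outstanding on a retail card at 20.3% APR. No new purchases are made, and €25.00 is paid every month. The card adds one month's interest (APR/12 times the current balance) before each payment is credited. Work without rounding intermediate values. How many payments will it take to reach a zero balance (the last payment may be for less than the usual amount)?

47 payments

Monthly rate r = 20.3%/12 = 1.69167% = 0.0169167.
Recurrence: B ← B·(1+r) − €25.00.
Month 1: interest €13.61; balance after payment €793.31.
Month 2: interest €13.42; balance after payment €781.73.
Closed form: n = −ln(1 − rB₀/P)/ln(1+r) = −ln(0.45549)/ln(1.01692) ≈ 46.878, so the balance reaches zero during payment 47.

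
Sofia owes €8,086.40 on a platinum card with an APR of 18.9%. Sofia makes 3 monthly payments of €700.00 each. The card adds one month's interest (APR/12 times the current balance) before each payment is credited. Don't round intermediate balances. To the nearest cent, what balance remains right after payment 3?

€6,341.28

Monthly rate r = 18.9%/12 = 1.575% = 0.01575.
Each month: B ← B·(1+r) − €700.00.
Month 1: interest €127.36; balance after payment €7,513.76.
Month 2: interest €118.34; balance after payment €6,932.10.
Month 3: interest €109.18; balance after payment €6,341.28.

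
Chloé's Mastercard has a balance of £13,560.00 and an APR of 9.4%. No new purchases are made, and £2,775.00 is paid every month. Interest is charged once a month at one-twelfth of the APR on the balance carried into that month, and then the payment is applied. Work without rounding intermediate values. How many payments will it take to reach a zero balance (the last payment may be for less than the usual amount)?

Monthly rate r = 9.4%/12 = 0.783333% = 0.00783333.
Recurrence: B ← B·(1+r) − £2,775.00.
Month 1: interest £106.22; balance after payment £10,891.22.
Month 2: interest £85.31; balance after payment £8,201.53.
Month 3: interest £64.25; balance after payment £5,490.78.
Month 4: interest £43.01; balance after payment £2,758.79.
Month 5: interest £21.61; balance after payment £5.40.
Month 6: interest £0.04; balance after payment £0.00.

6 payments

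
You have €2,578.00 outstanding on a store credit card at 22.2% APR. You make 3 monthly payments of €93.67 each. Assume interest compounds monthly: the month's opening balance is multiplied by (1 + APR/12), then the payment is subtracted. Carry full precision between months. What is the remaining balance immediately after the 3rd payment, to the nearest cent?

€2,437.50

Monthly rate r = 22.2%/12 = 1.85% = 0.0185.
Each month: B ← B·(1+r) − €93.67.
Month 1: interest €47.69; balance after payment €2,532.02.
Month 2: interest €46.84; balance after payment €2,485.20.
Month 3: interest €45.98; balance after payment €2,437.50.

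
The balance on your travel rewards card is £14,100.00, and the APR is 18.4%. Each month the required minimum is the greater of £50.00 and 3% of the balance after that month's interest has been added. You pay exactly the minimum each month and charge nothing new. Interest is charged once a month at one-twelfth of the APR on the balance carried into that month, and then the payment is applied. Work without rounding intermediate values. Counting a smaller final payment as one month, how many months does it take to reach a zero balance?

188 months

Monthly rate r = 18.4%/12 = 1.53333% = 0.0153333.
While 3% of the post-interest balance exceeds £50.00, each month B ← (B·(1+r))·(1 − 0.03), i.e. B shrinks by the factor (1+r)·0.97 = 0.98487.
This holds for months 1–142. Entering month 143 the balance is £1,618.95; 3% of the post-interest balance is now below £50.00, so the flat £50.00 minimum applies from here.
From month 143 a fixed £50.00 at rate r clears £1,618.95 in 46 more payments. Total: 142 + 46 = 188 months.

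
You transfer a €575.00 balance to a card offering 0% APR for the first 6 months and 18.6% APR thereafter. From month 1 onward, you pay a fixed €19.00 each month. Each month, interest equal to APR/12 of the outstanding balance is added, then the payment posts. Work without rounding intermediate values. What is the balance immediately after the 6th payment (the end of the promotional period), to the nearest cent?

Promo months 1–6 at r₀ = 0%/12 = 0; months 7+ at r₁ = 18.6%/12 = 0.0155.
After month 6 (no interest yet): B = €575.00 − 6·€19.00 = €461.00.

€461.00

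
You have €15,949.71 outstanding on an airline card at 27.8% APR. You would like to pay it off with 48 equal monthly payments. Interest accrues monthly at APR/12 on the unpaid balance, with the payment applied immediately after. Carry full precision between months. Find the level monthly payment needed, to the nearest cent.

Monthly rate r = 27.8%/12 = 2.31667% = 0.0231667.
Level-payment amortization: P = B₀·r / (1 − (1+r)^(−n)) = 15949.71·0.0231667 / (1 − 1.02317^(−48)).
Denominator 1 − (1+r)^(−48) = 0.66690078.
P = 369.502 / 0.66690078 ≈ 554.06.

€554.06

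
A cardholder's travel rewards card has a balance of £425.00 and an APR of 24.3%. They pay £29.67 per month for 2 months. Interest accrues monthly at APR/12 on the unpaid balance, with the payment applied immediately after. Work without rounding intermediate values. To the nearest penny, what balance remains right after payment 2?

Monthly rate r = 24.3%/12 = 2.025% = 0.02025.
Each month: B ← B·(1+r) − £29.67.
Month 1: interest £8.61; balance after payment £403.94.
Month 2: interest £8.18; balance after payment £382.45.

£382.45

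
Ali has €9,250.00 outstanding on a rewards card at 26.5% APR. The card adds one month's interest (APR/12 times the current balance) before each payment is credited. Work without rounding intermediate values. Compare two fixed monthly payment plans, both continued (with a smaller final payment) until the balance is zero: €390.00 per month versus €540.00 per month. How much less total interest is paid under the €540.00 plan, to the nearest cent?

€1,495.27

Monthly rate r = 26.5%/12 = 2.20833% = 0.0220833.
At €390.00/mo: n = ⌈−ln(1 − rB₀/P)/ln(1+r)⌉ = 34 payments (last €375.76); total interest = total paid − €9,250.00 = €3,995.76.
At €540.00/mo: 22 payments (last €410.49); total interest €2,500.49.
Interest saved = €3,995.76 − €2,500.49 = €1,495.27.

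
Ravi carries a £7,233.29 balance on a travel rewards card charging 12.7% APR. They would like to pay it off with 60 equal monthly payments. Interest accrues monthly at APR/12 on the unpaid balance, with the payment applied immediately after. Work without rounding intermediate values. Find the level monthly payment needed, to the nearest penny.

£163.47

Monthly rate r = 12.7%/12 = 1.05833% = 0.0105833.
Level-payment amortization: P = B₀·r / (1 − (1+r)^(−n)) = 7233.29·0.0105833 / (1 − 1.01058^(−60)).
Denominator 1 − (1+r)^(−60) = 0.46829333.
P = 76.5523 / 0.46829333 ≈ 163.47.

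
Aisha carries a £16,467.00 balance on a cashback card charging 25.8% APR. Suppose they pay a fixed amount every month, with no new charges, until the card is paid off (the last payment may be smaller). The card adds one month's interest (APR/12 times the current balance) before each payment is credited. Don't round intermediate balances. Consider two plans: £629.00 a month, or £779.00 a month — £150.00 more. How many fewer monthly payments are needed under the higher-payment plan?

10 fewer payments

Monthly rate r = 25.8%/12 = 2.15% = 0.0215.
At £629.00/mo: n = ⌈−ln(1 − rB₀/P)/ln(1+r)⌉ = 39 payments (last £567.33); total interest = total paid − £16,467.00 = £8,002.33.
At £779.00/mo: 29 payments (last £382.83); total interest £5,727.83.
Payments saved = 39 − 29 = 10.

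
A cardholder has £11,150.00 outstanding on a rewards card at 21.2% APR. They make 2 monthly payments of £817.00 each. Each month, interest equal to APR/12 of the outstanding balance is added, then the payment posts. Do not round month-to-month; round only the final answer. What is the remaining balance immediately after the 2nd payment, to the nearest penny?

£9,899.01

Monthly rate r = 21.2%/12 = 1.76667% = 0.0176667.
Each month: B ← B·(1+r) − £817.00.
Month 1: interest £196.98; balance after payment £10,529.98.
Month 2: interest £186.03; balance after payment £9,899.01.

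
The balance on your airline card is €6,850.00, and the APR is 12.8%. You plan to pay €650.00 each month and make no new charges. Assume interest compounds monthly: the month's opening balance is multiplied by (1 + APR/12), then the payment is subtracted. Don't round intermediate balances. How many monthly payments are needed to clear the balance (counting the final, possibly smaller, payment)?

12 payments

Monthly rate r = 12.8%/12 = 1.06667% = 0.0106667.
Recurrence: B ← B·(1+r) − €650.00.
Month 1: interest €73.07; balance after payment €6,273.07.
Month 2: interest €66.91; balance after payment €5,689.98.
Closed form: n = −ln(1 − rB₀/P)/ln(1+r) = −ln(0.88759)/ln(1.01067) ≈ 11.239, so the balance reaches zero during payment 12.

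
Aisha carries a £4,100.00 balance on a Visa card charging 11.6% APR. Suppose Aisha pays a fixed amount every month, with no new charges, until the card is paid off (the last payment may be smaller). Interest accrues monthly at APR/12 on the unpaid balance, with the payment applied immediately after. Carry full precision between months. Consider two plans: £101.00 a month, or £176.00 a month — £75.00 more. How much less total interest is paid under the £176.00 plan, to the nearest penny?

£563.22

Monthly rate r = 11.6%/12 = 0.966667% = 0.00966667.
At £101.00/mo: n = ⌈−ln(1 − rB₀/P)/ln(1+r)⌉ = 52 payments (last £80.09); total interest = total paid − £4,100.00 = £1,131.09.
At £176.00/mo: 27 payments (last £91.87); total interest £567.87.
Interest saved = £1,131.09 − £567.87 = £563.22.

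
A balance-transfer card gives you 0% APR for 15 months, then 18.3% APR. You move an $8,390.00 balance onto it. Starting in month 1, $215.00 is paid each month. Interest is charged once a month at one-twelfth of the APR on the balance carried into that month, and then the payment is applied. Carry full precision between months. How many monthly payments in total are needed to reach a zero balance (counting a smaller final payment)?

46 months

Promo months 1–15 at r₀ = 0%/12 = 0; months 16+ at r₁ = 18.3%/12 = 0.01525.
After month 15 (no interest yet): B = $8,390.00 − 15·$215.00 = $5,165.00.
Then at r₁ with $215.00/mo: n₂ = −ln(1 − r₁·B/P)/ln(1+r₁) ≈ 30.15 → 31 more payments.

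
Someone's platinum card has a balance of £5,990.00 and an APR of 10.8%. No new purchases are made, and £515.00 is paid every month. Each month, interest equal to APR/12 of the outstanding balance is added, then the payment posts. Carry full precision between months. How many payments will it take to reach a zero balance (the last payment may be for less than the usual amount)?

13 payments

Monthly rate r = 10.8%/12 = 0.9% = 0.009.
Recurrence: B ← B·(1+r) − £515.00.
Month 1: interest £53.91; balance after payment £5,528.91.
Month 2: interest £49.76; balance after payment £5,063.67.
Closed form: n = −ln(1 − rB₀/P)/ln(1+r) = −ln(0.89532)/ln(1.009) ≈ 12.341, so the balance reaches zero during payment 13.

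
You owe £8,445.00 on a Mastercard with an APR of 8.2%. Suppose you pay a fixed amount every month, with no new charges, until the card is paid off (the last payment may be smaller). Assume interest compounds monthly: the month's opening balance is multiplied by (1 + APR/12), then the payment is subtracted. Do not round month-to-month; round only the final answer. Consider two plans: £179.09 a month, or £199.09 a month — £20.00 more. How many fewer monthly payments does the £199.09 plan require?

7 fewer payments

Monthly rate r = 8.2%/12 = 0.683333% = 0.00683333.
At £179.09/mo: n = ⌈−ln(1 − rB₀/P)/ln(1+r)⌉ = 58 payments (last £20.22); total interest = total paid − £8,445.00 = £1,783.35.
At £199.09/mo: 51 payments (last £52.27); total interest £1,561.77.
Payments saved = 58 − 51 = 7.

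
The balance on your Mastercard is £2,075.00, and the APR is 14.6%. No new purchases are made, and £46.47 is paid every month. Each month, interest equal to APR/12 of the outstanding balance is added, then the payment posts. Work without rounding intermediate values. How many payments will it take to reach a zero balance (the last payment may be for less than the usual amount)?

65 months

Monthly rate r = 14.6%/12 = 1.21667% = 0.0121667.
Recurrence: B ← B·(1+r) − £46.47.
Month 1: interest £25.25; balance after payment £2,053.78.
Month 2: interest £24.99; balance after payment £2,032.29.
Closed form: n = −ln(1 − rB₀/P)/ln(1+r) = −ln(0.45673)/ln(1.01217) ≈ 64.802, so the balance reaches zero during payment 65.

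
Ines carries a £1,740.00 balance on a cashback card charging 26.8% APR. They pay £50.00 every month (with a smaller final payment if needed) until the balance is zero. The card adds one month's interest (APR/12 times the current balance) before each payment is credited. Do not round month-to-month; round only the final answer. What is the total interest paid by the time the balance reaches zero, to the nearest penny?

Monthly rate r = 26.8%/12 = 2.23333% = 0.0223333.
Payoff takes n = ⌈−ln(1 − rB₀/P)/ln(1+r)⌉ = ⌈67.978⌉ = 68 payments; the last is £48.93.
Total paid = 67·£50.00 + £48.93 = £3,398.93.
Total interest = total paid − principal = £3,398.93 − £1,740.00 = £1,658.93.

£1,658.93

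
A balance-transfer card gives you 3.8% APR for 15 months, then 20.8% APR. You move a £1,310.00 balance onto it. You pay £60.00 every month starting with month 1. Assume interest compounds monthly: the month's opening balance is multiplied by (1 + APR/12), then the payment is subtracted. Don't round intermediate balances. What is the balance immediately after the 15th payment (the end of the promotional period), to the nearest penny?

£453.40

Promo months 1–15 at r₀ = 3.8%/12 = 0.00316667; months 16+ at r₁ = 20.8%/12 = 0.0173333.
After month 15: iterate B ← B·(1+r₀) − £60.00 for 15 months → £453.40.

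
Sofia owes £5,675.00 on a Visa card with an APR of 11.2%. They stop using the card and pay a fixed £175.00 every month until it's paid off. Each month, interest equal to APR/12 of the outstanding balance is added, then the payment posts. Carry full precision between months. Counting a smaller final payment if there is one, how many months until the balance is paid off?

39 months

Monthly rate r = 11.2%/12 = 0.933333% = 0.00933333.
Recurrence: B ← B·(1+r) − £175.00.
Month 1: interest £52.97; balance after payment £5,552.97.
Month 2: interest £51.83; balance after payment £5,429.79.
Closed form: n = −ln(1 − rB₀/P)/ln(1+r) = −ln(0.69733)/ln(1.00933) ≈ 38.804, so the balance reaches zero during payment 39.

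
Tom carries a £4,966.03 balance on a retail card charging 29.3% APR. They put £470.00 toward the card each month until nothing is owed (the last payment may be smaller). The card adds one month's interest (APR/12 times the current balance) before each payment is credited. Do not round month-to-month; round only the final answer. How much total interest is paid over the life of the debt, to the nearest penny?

Monthly rate r = 29.3%/12 = 2.44167% = 0.0244167.
Payoff takes n = ⌈−ln(1 − rB₀/P)/ln(1+r)⌉ = ⌈12.369⌉ = 13 payments; the last is £174.89.
Total paid = 12·£470.00 + £174.89 = £5,814.89.
Total interest = total paid − principal = £5,814.89 − £4,966.03 = £848.86.

£848.86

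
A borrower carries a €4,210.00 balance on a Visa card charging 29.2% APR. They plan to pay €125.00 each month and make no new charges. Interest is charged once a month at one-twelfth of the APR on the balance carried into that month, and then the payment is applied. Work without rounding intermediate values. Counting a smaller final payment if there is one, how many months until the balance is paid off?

72 payments

Monthly rate r = 29.2%/12 = 2.43333% = 0.0243333.
Recurrence: B ← B·(1+r) − €125.00.
Month 1: interest €102.44; balance after payment €4,187.44.
Month 2: interest €101.89; balance after payment €4,164.34.
Closed form: n = −ln(1 − rB₀/P)/ln(1+r) = −ln(0.18045)/ln(1.02433) ≈ 71.221, so the balance reaches zero during payment 72.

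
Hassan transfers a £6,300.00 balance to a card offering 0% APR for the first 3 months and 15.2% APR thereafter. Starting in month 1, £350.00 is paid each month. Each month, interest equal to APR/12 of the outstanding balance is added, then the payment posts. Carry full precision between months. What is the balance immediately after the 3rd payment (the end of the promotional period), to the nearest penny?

£5,250.00

Promo months 1–3 at r₀ = 0%/12 = 0; months 4+ at r₁ = 15.2%/12 = 0.0126667.
After month 3 (no interest yet): B = £6,300.00 − 3·£350.00 = £5,250.00.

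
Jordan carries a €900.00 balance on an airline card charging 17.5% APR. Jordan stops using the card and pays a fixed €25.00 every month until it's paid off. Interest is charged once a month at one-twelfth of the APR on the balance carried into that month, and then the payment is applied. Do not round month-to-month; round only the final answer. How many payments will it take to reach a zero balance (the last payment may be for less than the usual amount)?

52 payments

Monthly rate r = 17.5%/12 = 1.45833% = 0.0145833.
Recurrence: B ← B·(1+r) − €25.00.
Month 1: interest €13.12; balance after payment €888.12.
Month 2: interest €12.95; balance after payment €876.08.
Closed form: n = −ln(1 − rB₀/P)/ln(1+r) = −ln(0.475)/ln(1.01458) ≈ 51.419, so the balance reaches zero during payment 52.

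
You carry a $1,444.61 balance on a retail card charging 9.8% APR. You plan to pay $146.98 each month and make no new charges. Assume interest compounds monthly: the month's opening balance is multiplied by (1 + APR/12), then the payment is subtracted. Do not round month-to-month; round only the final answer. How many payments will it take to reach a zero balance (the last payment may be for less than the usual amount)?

11 payments

Monthly rate r = 9.8%/12 = 0.816667% = 0.00816667.
Recurrence: B ← B·(1+r) − $146.98.
Month 1: interest $11.80; balance after payment $1,309.43.
Month 2: interest $10.69; balance after payment $1,173.14.
Closed form: n = −ln(1 − rB₀/P)/ln(1+r) = −ln(0.91973)/ln(1.00817) ≈ 10.287, so the balance reaches zero during payment 11.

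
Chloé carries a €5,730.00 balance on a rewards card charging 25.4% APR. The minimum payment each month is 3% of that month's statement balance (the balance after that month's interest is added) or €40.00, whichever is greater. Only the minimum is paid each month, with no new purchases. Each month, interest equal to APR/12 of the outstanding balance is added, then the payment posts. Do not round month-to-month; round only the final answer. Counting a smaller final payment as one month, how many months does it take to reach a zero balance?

Monthly rate r = 25.4%/12 = 2.11667% = 0.0211667.
While 3% of the post-interest balance exceeds €40.00, each month B ← (B·(1+r))·(1 − 0.03), i.e. B shrinks by the factor (1+r)·0.97 = 0.99053.
This holds for months 1–156. Entering month 157 the balance is €1,299.03; 3% of the post-interest balance is now below €40.00, so the flat €40.00 minimum applies from here.
From month 157 a fixed €40.00 at rate r clears €1,299.03 in 56 more payments. Total: 156 + 56 = 212 months.

212 months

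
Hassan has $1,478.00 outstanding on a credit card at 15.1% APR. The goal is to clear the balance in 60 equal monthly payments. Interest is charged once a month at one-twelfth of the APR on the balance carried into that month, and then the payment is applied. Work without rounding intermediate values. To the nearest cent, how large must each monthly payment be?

$35.24

Monthly rate r = 15.1%/12 = 1.25833% = 0.0125833.
Level-payment amortization: P = B₀·r / (1 − (1+r)^(−n)) = 1478.00·0.0125833 / (1 − 1.01258^(−60)).
Denominator 1 − (1+r)^(−60) = 0.527770068.
P = 18.5982 / 0.527770068 ≈ 35.24.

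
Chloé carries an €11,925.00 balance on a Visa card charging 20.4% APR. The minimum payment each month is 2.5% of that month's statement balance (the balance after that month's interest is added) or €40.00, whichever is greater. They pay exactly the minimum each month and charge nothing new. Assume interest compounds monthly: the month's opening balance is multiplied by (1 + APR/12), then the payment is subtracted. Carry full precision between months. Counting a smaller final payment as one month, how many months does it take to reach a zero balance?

305 months

Monthly rate r = 20.4%/12 = 1.7% = 0.017.
While 2.5% of the post-interest balance exceeds €40.00, each month B ← (B·(1+r))·(1 − 0.025), i.e. B shrinks by the factor (1+r)·0.975 = 0.99157.
This holds for months 1–240. Entering month 241 the balance is €1,565.29; 2.5% of the post-interest balance is now below €40.00, so the flat €40.00 minimum applies from here.
From month 241 a fixed €40.00 at rate r clears €1,565.29 in 65 more payments. Total: 240 + 65 = 305 months.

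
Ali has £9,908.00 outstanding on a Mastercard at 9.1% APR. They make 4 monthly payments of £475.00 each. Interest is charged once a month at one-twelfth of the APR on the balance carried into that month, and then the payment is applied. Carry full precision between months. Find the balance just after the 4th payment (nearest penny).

£8,290.26

Monthly rate r = 9.1%/12 = 0.758333% = 0.00758333.
Each month: B ← B·(1+r) − £475.00.
Month 1: interest £75.14; balance after payment £9,508.14.
Month 2: interest £72.10; balance after payment £9,105.24.
Month 3: interest £69.05; balance after payment £8,699.29.
Month 4: interest £65.97; balance after payment £8,290.26.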